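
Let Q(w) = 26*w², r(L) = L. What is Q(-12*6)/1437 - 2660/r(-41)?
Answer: 3116188/19639 ≈ 158.67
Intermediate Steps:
Q(-12*6)/1437 - 2660/r(-41) = (26*(-12*6)²)/1437 - 2660/(-41) = (26*(-72)²)*(1/1437) - 2660*(-1/41) = (26*5184)*(1/1437) + 2660/41 = 134784*(1/1437) + 2660/41 = 44928/479 + 2660/41 = 3116188/19639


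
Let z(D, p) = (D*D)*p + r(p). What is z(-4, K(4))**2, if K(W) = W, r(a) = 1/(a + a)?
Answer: 263169/64 ≈ 4112.0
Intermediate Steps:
r(a) = 1/(2*a)
z(D, p) = 1/(2*p) + p*D**2 (z(D, p) = (D*D)*p + 1/(2*p) = D**2*p + 1/(2*p) = p*D**2 + 1/(2*p) = 1/(2*p) + p*D**2)
z(-4, K(4))**2 = ((1/2)/4 + 4*(-4)**2)**2 = ((1/2)*(1/4) + 4*16)**2 = (1/8 + 64)**2 = (513/8)**2 = 263169/64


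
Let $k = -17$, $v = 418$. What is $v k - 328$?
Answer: $-7434$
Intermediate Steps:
$v k - 328 = 418 \left(-17\right) - 328 = -7106 - 328 = -7434$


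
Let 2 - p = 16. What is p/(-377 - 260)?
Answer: 2/91 ≈ 0.021978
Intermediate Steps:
p = -14 (p = 2 - 1*16 = 2 - 16 = -14)
p/(-377 - 260) = -14/(-377 - 260) = -14/(-637) = -14*(-1/637) = 2/91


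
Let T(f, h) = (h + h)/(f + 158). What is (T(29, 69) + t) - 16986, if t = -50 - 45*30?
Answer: -3438044/187 ≈ -18385.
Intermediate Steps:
T(f, h) = 2*h/(158 + f) (T(f, h) = (2*h)/(158 + f) = 2*h/(158 + f))
t = -1400 (t = -50 - 1350 = -1400)
(T(29, 69) + t) - 16986 = (2*69/(158 + 29) - 1400) - 16986 = (2*69/187 - 1400) - 16986 = (2*69*(1/187) - 1400) - 16986 = (138/187 - 1400) - 16986 = -261662/187 - 16986 = -3438044/187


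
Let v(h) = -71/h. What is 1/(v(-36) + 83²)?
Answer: 36/248075 ≈ 0.00014512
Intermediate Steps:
1/(v(-36) + 83²) = 1/(-71/(-36) + 83²) = 1/(-71*(-1/36) + 6889) = 1/(71/36 + 6889) = 1/(248075/36) = 36/248075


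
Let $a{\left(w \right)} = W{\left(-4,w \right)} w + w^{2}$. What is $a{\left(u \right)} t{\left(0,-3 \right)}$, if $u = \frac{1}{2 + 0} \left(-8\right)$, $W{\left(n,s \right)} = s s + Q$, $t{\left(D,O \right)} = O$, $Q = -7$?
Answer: $60$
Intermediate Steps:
$W{\left(n,s \right)} = -7 + s^{2}$ ($W{\left(n,s \right)} = s s - 7 = s^{2} - 7 = -7 + s^{2}$)
$u = -4$ ($u = \frac{1}{2} \left(-8\right) = -4$)
$a{\left(w \right)} = w^{2} + w \left(-7 + w^{2}\right)$ ($a{\left(w \right)} = \left(-7 + w^{2}\right) w + w^{2} = w \left(-7 + w^{2}\right) + w^{2} = w^{2} + w \left(-7 + w^{2}\right)$)
$a{\left(u \right)} t{\left(0,-3 \right)} = - 4 \left(-7 - 4 + \left(-4\right)^{2}\right) \left(-3\right) = - 4 \left(-7 - 4 + 16\right) \left(-3\right) = \left(-4\right) 5 \left(-3\right) = \left(-20\right) \left(-3\right) = 60$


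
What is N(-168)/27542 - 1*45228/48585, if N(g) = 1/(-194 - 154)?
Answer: -144497687011/155222856120 ≈ -0.93090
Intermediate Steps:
N(g) = -1/348 (N(g) = 1/(-348) = -1/348)
N(-168)/27542 - 1*45228/48585 = -1/348/27542 - 1*45228/48585 = -1/348*1/27542 - 45228*1/48585 = -1/9584616 - 15076/16195 = -144497687011/155222856120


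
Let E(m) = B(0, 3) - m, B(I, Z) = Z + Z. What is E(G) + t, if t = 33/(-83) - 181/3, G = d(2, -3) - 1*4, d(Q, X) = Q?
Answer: -13130/249 ≈ -52.731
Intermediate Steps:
B(I, Z) = 2*Z
G = -2 (G = 2 - 1*4 = 2 - 4 = -2)
E(m) = 6 - m (E(m) = 2*3 - m = 6 - m)
t = -15122/249 (t = 33*(-1/83) - 181*⅓ = -33/83 - 181/3 = -15122/249 ≈ -60.731)
E(G) + t = (6 - 1*(-2)) - 15122/249 = (6 + 2) - 15122/249 = 8 - 15122/249 = -13130/249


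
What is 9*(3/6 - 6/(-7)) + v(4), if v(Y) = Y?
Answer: 227/14 ≈ 16.214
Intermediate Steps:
9*(3/6 - 6/(-7)) + v(4) = 9*(3/6 - 6/(-7)) + 4 = 9*(3*(⅙) - 6*(-⅐)) + 4 = 9*(½ + 6/7) + 4 = 9*(19/14) + 4 = 171/14 + 4 = 227/14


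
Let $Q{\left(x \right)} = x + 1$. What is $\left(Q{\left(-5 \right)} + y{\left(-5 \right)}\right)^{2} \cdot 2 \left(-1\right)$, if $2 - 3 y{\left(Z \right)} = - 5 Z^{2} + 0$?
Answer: $- \frac{26450}{9} \approx -2938.9$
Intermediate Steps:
$Q{\left(x \right)} = 1 + x$
$y{\left(Z \right)} = \frac{2}{3} + \frac{5 Z^{2}}{3}$ ($y{\left(Z \right)} = \frac{2}{3} - \frac{- 5 Z^{2} + 0}{3} = \frac{2}{3} - \frac{\left(-5\right) Z^{2}}{3} = \frac{2}{3} + \frac{5 Z^{2}}{3}$)
$\left(Q{\left(-5 \right)} + y{\left(-5 \right)}\right)^{2} \cdot 2 \left(-1\right) = \left(\left(1 - 5\right) + \left(\frac{2}{3} + \frac{5 \left(-5\right)^{2}}{3}\right)\right)^{2} \cdot 2 \left(-1\right) = \left(-4 + \left(\frac{2}{3} + \frac{5}{3} \cdot 25\right)\right)^{2} \cdot 2 \left(-1\right) = \left(-4 + \left(\frac{2}{3} + \frac{125}{3}\right)\right)^{2} \cdot 2 \left(-1\right) = \left(-4 + \frac{127}{3}\right)^{2} \cdot 2 \left(-1\right) = \left(\frac{115}{3}\right)^{2} \cdot 2 \left(-1\right) = \frac{13225}{9} \cdot 2 \left(-1\right) = \frac{26450}{9} \left(-1\right) = - \frac{26450}{9}$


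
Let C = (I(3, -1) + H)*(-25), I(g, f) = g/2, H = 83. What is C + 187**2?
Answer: 65713/2 ≈ 32857.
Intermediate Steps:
I(g, f) = g/2 (I(g, f) = g*(1/2) = g/2)
C = -4225/2 (C = ((1/2)*3 + 83)*(-25) = (3/2 + 83)*(-25) = (169/2)*(-25) = -4225/2 ≈ -2112.5)
C + 187**2 = -4225/2 + 187**2 = -4225/2 + 34969 = 65713/2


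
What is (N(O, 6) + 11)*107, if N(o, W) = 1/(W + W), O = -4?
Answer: 14231/12 ≈ 1185.9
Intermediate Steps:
N(o, W) = 1/(2*W)
(N(O, 6) + 11)*107 = ((½)/6 + 11)*107 = ((½)*(⅙) + 11)*107 = (1/12 + 11)*107 = (133/12)*107 = 14231/12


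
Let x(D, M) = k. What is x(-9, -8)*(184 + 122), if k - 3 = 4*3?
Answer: 4590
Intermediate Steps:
k = 15 (k = 3 + 4*3 = 3 + 12 = 15)
x(D, M) = 15
x(-9, -8)*(184 + 122) = 15*(184 + 122) = 15*306 = 4590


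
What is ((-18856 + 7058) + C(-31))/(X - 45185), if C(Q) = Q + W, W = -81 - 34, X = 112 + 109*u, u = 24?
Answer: 11944/42457 ≈ 0.28132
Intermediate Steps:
X = 2728 (X = 112 + 109*24 = 112 + 2616 = 2728)
W = -115
C(Q) = -115 + Q (C(Q) = Q - 115 = -115 + Q)
((-18856 + 7058) + C(-31))/(X - 45185) = ((-18856 + 7058) + (-115 - 31))/(2728 - 45185) = (-11798 - 146)/(-42457) = -11944*(-1/42457) = 11944/42457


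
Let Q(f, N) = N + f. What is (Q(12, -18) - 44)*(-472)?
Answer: 23600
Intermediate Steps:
(Q(12, -18) - 44)*(-472) = ((-18 + 12) - 44)*(-472) = (-6 - 44)*(-472) = -50*(-472) = 23600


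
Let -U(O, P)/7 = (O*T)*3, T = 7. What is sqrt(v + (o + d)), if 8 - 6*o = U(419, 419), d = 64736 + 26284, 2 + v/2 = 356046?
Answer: sqrt(29281494)/6 ≈ 901.87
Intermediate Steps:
v = 712088 (v = -4 + 2*356046 = -4 + 712092 = 712088)
d = 91020
U(O, P) = -147*O (U(O, P) = -7*O*7*3 = -7*7*O*3 = -147*O)
o = 61601/6 (o = 4/3 - (-49)*419/2 = 4/3 - 1/6*(-61593) = 4/3 + 20531/2 = 61601/6 ≈ 10267.)
sqrt(v + (o + d)) = sqrt(712088 + (61601/6 + 91020)) = sqrt(712088 + 607721/6) = sqrt(4880249/6) = sqrt(29281494)/6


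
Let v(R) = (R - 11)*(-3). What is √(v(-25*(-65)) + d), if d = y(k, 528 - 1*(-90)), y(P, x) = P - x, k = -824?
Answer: 2*I*√1571 ≈ 79.272*I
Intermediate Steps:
v(R) = 33 - 3*R (v(R) = (-11 + R)*(-3) = 33 - 3*R)
d = -1442 (d = -824 - (528 - 1*(-90)) = -824 - (528 + 90) = -824 - 1*618 = -824 - 618 = -1442)
√(v(-25*(-65)) + d) = √((33 - (-75)*(-65)) - 1442) = √((33 - 3*1625) - 1442) = √((33 - 4875) - 1442) = √(-4842 - 1442) = √(-6284) = 2*I*√1571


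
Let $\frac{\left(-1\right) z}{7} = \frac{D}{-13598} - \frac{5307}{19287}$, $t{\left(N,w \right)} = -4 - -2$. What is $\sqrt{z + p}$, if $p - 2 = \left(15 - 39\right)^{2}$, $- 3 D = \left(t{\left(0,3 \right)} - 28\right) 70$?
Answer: $\frac{\sqrt{1108713596332221555}}{43710771} \approx 24.089$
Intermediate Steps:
$t{\left(N,w \right)} = -2$ ($t{\left(N,w \right)} = -4 + 2 = -2$)
$D = 700$ ($D = - \frac{\left(-2 - 28\right) 70}{3} = - \frac{\left(-30\right) 70}{3} = \left(- \frac{1}{3}\right) \left(-2100\right) = 700$)
$p = 578$ ($p = 2 + \left(15 - 39\right)^{2} = 2 + \left(-24\right)^{2} = 2 + 576 = 578$)
$z = \frac{99943067}{43710771}$ ($z = - 7 \left(\frac{700}{-13598} - \frac{5307}{19287}\right) = - 7 \left(700 \left(- \frac{1}{13598}\right) - \frac{1769}{6429}\right) = - 7 \left(- \frac{350}{6799} - \frac{1769}{6429}\right) = \left(-7\right) \left(- \frac{14277581}{43710771}\right) = \frac{99943067}{43710771} \approx 2.2865$)
$\sqrt{z + p} = \sqrt{\frac{99943067}{43710771} + 578} = \sqrt{\frac{25364768705}{43710771}} = \frac{\sqrt{1108713596332221555}}{43710771}$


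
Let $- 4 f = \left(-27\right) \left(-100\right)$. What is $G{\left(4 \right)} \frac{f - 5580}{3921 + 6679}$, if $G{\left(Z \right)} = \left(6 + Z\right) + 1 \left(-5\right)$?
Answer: $- \frac{1251}{424} \approx -2.9505$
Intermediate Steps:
$f = -675$ ($f = - \frac{\left(-27\right) \left(-100\right)}{4} = \left(- \frac{1}{4}\right) 2700 = -675$)
$G{\left(Z \right)} = 1 + Z$ ($G{\left(Z \right)} = \left(6 + Z\right) - 5 = 1 + Z$)
$G{\left(4 \right)} \frac{f - 5580}{3921 + 6679} = \left(1 + 4\right) \frac{-675 - 5580}{3921 + 6679} = 5 \left(- \frac{6255}{10600}\right) = 5 \left(\left(-6255\right) \frac{1}{10600}\right) = 5 \left(- \frac{1251}{2120}\right) = - \frac{1251}{424}$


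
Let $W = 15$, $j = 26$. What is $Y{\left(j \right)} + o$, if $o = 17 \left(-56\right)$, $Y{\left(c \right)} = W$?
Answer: $-937$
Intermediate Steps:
$Y{\left(c \right)} = 15$
$o = -952$
$Y{\left(j \right)} + o = 15 - 952 = -937$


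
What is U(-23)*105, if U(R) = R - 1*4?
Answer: -2835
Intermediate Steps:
U(R) = -4 + R (U(R) = R - 4 = -4 + R)
U(-23)*105 = (-4 - 23)*105 = -27*105 = -2835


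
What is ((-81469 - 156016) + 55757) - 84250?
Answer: -265978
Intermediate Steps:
((-81469 - 156016) + 55757) - 84250 = (-237485 + 55757) - 84250 = -181728 - 84250 = -265978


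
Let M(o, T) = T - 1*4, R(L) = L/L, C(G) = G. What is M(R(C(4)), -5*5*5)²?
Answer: 16641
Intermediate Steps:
R(L) = 1
M(o, T) = -4 + T (M(o, T) = T - 4 = -4 + T)
M(R(C(4)), -5*5*5)² = (-4 - 5*5*5)² = (-4 - 25*5)² = (-4 - 125)² = (-129)² = 16641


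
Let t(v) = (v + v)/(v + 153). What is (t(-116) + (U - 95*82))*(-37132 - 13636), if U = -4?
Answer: 14652152480/37 ≈ 3.9600e+8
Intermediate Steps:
t(v) = 2*v/(153 + v) (t(v) = (2*v)/(153 + v) = 2*v/(153 + v))
(t(-116) + (U - 95*82))*(-37132 - 13636) = (2*(-116)/(153 - 116) + (-4 - 95*82))*(-37132 - 13636) = (2*(-116)/37 + (-4 - 7790))*(-50768) = (2*(-116)*(1/37) - 7794)*(-50768) = (-232/37 - 7794)*(-50768) = -288610/37*(-50768) = 14652152480/37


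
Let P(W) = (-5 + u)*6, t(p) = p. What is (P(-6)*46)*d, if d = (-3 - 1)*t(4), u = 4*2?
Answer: -13248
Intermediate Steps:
u = 8
d = -16 (d = (-3 - 1)*4 = -4*4 = -16)
P(W) = 18 (P(W) = (-5 + 8)*6 = 3*6 = 18)
(P(-6)*46)*d = (18*46)*(-16) = 828*(-16) = -13248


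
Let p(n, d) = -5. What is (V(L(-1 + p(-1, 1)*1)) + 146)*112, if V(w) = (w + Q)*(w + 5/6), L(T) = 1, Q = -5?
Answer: 46592/3 ≈ 15531.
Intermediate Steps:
V(w) = (-5 + w)*(⅚ + w) (V(w) = (w - 5)*(w + 5/6) = (-5 + w)*(w + 5*(⅙)) = (-5 + w)*(w + ⅚) = (-5 + w)*(⅚ + w))
(V(L(-1 + p(-1, 1)*1)) + 146)*112 = ((-25/6 + 1² - 25/6*1) + 146)*112 = ((-25/6 + 1 - 25/6) + 146)*112 = (-22/3 + 146)*112 = (416/3)*112 = 46592/3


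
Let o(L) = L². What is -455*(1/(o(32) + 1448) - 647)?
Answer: 727719265/2472 ≈ 2.9439e+5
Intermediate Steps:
-455*(1/(o(32) + 1448) - 647) = -455*(1/(32² + 1448) - 647) = -455*(1/(1024 + 1448) - 647) = -455*(1/2472 - 647) = -455*(-1599383/2472) = 727719265/2472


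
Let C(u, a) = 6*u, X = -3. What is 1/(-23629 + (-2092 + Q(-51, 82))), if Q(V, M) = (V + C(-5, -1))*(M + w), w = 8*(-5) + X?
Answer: -1/28880 ≈ -3.4626e-5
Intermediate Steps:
w = -43 (w = 8*(-5) - 3 = -40 - 3 = -43)
Q(V, M) = (-43 + M)*(-30 + V) (Q(V, M) = (V + 6*(-5))*(M - 43) = (V - 30)*(-43 + M) = (-30 + V)*(-43 + M) = (-43 + M)*(-30 + V))
1/(-23629 + (-2092 + Q(-51, 82))) = 1/(-23629 + (-2092 + (1290 - 43*(-51) - 30*82 + 82*(-51)))) = 1/(-23629 + (-2092 + (1290 + 2193 - 2460 - 4182))) = 1/(-23629 + (-2092 - 3159)) = 1/(-23629 - 5251) = 1/(-28880) = -1/28880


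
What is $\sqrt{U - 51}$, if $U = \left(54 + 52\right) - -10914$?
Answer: $\sqrt{10969} \approx 104.73$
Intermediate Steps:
$U = 11020$ ($U = 106 + 10914 = 11020$)
$\sqrt{U - 51} = \sqrt{11020 - 51} = \sqrt{10969}$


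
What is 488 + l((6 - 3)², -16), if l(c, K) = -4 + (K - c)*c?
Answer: 259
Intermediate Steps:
l(c, K) = -4 + c*(K - c)
488 + l((6 - 3)², -16) = 488 + (-4 - ((6 - 3)²)² - 16*(6 - 3)²) = 488 + (-4 - (3²)² - 16*3²) = 488 + (-4 - 1*9² - 16*9) = 488 + (-4 - 1*81 - 144) = 488 + (-4 - 81 - 144) = 488 - 229 = 259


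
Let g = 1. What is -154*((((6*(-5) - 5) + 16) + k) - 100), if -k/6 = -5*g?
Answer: 13706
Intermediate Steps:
k = 30 (k = -(-30) = -6*(-5) = 30)
-154*((((6*(-5) - 5) + 16) + k) - 100) = -154*((((6*(-5) - 5) + 16) + 30) - 100) = -154*((((-30 - 5) + 16) + 30) - 100) = -154*(((-35 + 16) + 30) - 100) = -154*((-19 + 30) - 100) = -154*(11 - 100) = -154*(-89) = 13706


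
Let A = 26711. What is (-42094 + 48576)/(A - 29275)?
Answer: -3241/1282 ≈ -2.5281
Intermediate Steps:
(-42094 + 48576)/(A - 29275) = (-42094 + 48576)/(26711 - 29275) = 6482/(-2564) = 6482*(-1/2564) = -3241/1282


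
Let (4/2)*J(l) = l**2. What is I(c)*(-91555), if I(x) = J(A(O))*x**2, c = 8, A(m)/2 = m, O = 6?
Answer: -421885440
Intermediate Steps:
A(m) = 2*m
J(l) = l**2/2
I(x) = 72*x**2 (I(x) = ((2*6)**2/2)*x**2 = ((1/2)*12**2)*x**2 = ((1/2)*144)*x**2 = 72*x**2)
I(c)*(-91555) = (72*8**2)*(-91555) = (72*64)*(-91555) = 4608*(-91555) = -421885440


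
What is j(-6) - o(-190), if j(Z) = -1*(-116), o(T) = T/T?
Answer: 115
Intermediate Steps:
o(T) = 1
j(Z) = 116
j(-6) - o(-190) = 116 - 1*1 = 116 - 1 = 115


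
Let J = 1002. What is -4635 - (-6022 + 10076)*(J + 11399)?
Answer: -50278289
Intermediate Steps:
-4635 - (-6022 + 10076)*(J + 11399) = -4635 - (-6022 + 10076)*(1002 + 11399) = -4635 - 4054*12401 = -4635 - 1*50273654 = -4635 - 50273654 = -50278289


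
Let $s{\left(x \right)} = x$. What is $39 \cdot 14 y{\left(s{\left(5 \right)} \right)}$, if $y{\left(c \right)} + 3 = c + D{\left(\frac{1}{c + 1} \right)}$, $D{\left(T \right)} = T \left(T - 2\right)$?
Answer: $\frac{5551}{6} \approx 925.17$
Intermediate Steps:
$D{\left(T \right)} = T \left(-2 + T\right)$
$y{\left(c \right)} = -3 + c + \frac{-2 + \frac{1}{1 + c}}{1 + c}$ ($y{\left(c \right)} = -3 + \left(c + \frac{-2 + \frac{1}{c + 1}}{c + 1}\right) = -3 + \left(c + \frac{-2 + \frac{1}{1 + c}}{1 + c}\right) = -3 + c + \frac{-2 + \frac{1}{1 + c}}{1 + c}$)
$39 \cdot 14 y{\left(s{\left(5 \right)} \right)} = 39 \cdot 14 \frac{-1 - 10 + \left(1 + 5\right)^{2} \left(-3 + 5\right)}{\left(1 + 5\right)^{2}} = 546 \frac{-1 - 10 + 6^{2} \cdot 2}{36} = 546 \frac{-1 - 10 + 36 \cdot 2}{36} = 546 \frac{-1 - 10 + 72}{36} = 546 \cdot \frac{1}{36} \cdot 61 = 546 \cdot \frac{61}{36} = \frac{5551}{6}$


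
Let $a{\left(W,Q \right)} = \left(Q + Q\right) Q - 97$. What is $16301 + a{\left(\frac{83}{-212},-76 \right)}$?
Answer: $27756$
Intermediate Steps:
$a{\left(W,Q \right)} = -97 + 2 Q^{2}$ ($a{\left(W,Q \right)} = 2 Q Q - 97 = 2 Q^{2} - 97 = -97 + 2 Q^{2}$)
$16301 + a{\left(\frac{83}{-212},-76 \right)} = 16301 - \left(97 - 2 \left(-76\right)^{2}\right) = 16301 + \left(-97 + 2 \cdot 5776\right) = 16301 + \left(-97 + 11552\right) = 16301 + 11455 = 27756$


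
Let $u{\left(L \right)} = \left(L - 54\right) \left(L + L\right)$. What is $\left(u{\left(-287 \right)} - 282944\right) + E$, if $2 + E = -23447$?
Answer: $-110659$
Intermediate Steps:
$E = -23449$ ($E = -2 - 23447 = -23449$)
$u{\left(L \right)} = 2 L \left(-54 + L\right)$ ($u{\left(L \right)} = \left(-54 + L\right) 2 L = 2 L \left(-54 + L\right)$)
$\left(u{\left(-287 \right)} - 282944\right) + E = \left(2 \left(-287\right) \left(-54 - 287\right) - 282944\right) - 23449 = \left(2 \left(-287\right) \left(-341\right) - 282944\right) - 23449 = \left(195734 - 282944\right) - 23449 = -87210 - 23449 = -110659$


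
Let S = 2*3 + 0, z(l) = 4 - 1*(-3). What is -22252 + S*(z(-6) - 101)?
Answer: -22816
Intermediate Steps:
z(l) = 7 (z(l) = 4 + 3 = 7)
S = 6 (S = 6 + 0 = 6)
-22252 + S*(z(-6) - 101) = -22252 + 6*(7 - 101) = -22252 + 6*(-94) = -22252 - 564 = -22816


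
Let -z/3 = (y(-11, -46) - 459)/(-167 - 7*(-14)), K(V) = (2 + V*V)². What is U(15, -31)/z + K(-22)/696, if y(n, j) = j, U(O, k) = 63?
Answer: 9855873/29290 ≈ 336.49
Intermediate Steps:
K(V) = (2 + V²)²
z = -505/23 (z = -3*(-46 - 459)/(-167 - 7*(-14)) = -(-1515)/(-167 + 98) = -(-1515)/(-69) = -(-1515)*(-1)/69 = -3*505/69 = -505/23 ≈ -21.957)
U(15, -31)/z + K(-22)/696 = 63/(-505/23) + (2 + (-22)²)²/696 = 63*(-23/505) + (2 + 484)²*(1/696) = -1449/505 + 486²*(1/696) = -1449/505 + 236196*(1/696) = -1449/505 + 19683/58 = 9855873/29290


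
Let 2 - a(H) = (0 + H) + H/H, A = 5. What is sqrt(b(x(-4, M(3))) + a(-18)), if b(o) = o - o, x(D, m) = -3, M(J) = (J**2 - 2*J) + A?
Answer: sqrt(19) ≈ 4.3589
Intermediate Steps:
M(J) = 5 + J**2 - 2*J (M(J) = (J**2 - 2*J) + 5 = 5 + J**2 - 2*J)
a(H) = 1 - H (a(H) = 2 - ((0 + H) + H/H) = 2 - (H + 1) = 2 - (1 + H) = 2 + (-1 - H) = 1 - H)
b(o) = 0
sqrt(b(x(-4, M(3))) + a(-18)) = sqrt(0 + (1 - 1*(-18))) = sqrt(0 + (1 + 18)) = sqrt(0 + 19) = sqrt(19)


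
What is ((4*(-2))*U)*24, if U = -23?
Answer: 4416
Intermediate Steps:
((4*(-2))*U)*24 = ((4*(-2))*(-23))*24 = -8*(-23)*24 = 184*24 = 4416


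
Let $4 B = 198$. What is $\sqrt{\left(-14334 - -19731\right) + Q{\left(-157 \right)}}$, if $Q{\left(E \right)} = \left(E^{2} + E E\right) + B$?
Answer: $\frac{\sqrt{218978}}{2} \approx 233.98$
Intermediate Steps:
$B = \frac{99}{2}$ ($B = \frac{1}{4} \cdot 198 = \frac{99}{2} \approx 49.5$)
$Q{\left(E \right)} = \frac{99}{2} + 2 E^{2}$ ($Q{\left(E \right)} = \left(E^{2} + E E\right) + \frac{99}{2} = \left(E^{2} + E^{2}\right) + \frac{99}{2} = 2 E^{2} + \frac{99}{2} = \frac{99}{2} + 2 E^{2}$)
$\sqrt{\left(-14334 - -19731\right) + Q{\left(-157 \right)}} = \sqrt{\left(-14334 - -19731\right) + \left(\frac{99}{2} + 2 \left(-157\right)^{2}\right)} = \sqrt{\left(-14334 + 19731\right) + \left(\frac{99}{2} + 2 \cdot 24649\right)} = \sqrt{5397 + \left(\frac{99}{2} + 49298\right)} = \sqrt{5397 + \frac{98695}{2}} = \sqrt{\frac{109489}{2}} = \frac{\sqrt{218978}}{2}$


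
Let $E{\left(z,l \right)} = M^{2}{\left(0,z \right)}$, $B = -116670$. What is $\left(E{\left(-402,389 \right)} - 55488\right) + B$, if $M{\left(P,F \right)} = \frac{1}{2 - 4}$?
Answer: $- \frac{688631}{4} \approx -1.7216 \cdot 10^{5}$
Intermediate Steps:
$M{\left(P,F \right)} = - \frac{1}{2}$ ($M{\left(P,F \right)} = \frac{1}{-2} = - \frac{1}{2}$)
$E{\left(z,l \right)} = \frac{1}{4}$ ($E{\left(z,l \right)} = \left(- \frac{1}{2}\right)^{2} = \frac{1}{4}$)
$\left(E{\left(-402,389 \right)} - 55488\right) + B = \left(\frac{1}{4} - 55488\right) - 116670 = - \frac{221951}{4} - 116670 = - \frac{688631}{4}$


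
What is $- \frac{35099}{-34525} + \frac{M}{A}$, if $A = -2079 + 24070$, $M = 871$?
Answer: $\frac{801933384}{759239275} \approx 1.0562$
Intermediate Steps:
$A = 21991$
$- \frac{35099}{-34525} + \frac{M}{A} = - \frac{35099}{-34525} + \frac{871}{21991} = \left(-35099\right) \left(- \frac{1}{34525}\right) + 871 \cdot \frac{1}{21991} = \frac{35099}{34525} + \frac{871}{21991} = \frac{801933384}{759239275}$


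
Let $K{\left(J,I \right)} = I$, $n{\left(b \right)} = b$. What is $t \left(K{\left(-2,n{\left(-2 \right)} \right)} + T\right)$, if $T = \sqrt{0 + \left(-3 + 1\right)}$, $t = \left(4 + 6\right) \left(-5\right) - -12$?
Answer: $76 - 38 i \sqrt{2} \approx 76.0 - 53.74 i$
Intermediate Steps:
$t = -38$ ($t = 10 \left(-5\right) + 12 = -50 + 12 = -38$)
$T = i \sqrt{2}$ ($T = \sqrt{0 - 2} = \sqrt{-2} = i \sqrt{2} \approx 1.4142 i$)
$t \left(K{\left(-2,n{\left(-2 \right)} \right)} + T\right) = - 38 \left(-2 + i \sqrt{2}\right) = 76 - 38 i \sqrt{2}$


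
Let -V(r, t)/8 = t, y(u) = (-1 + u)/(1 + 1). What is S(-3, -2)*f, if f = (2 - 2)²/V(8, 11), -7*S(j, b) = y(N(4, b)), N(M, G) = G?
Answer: 0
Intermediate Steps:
y(u) = -½ + u/2 (y(u) = (-1 + u)/2 = (-1 + u)*(½) = -½ + u/2)
S(j, b) = 1/14 - b/14 (S(j, b) = -(-½ + b/2)/7 = 1/14 - b/14)
V(r, t) = -8*t
f = 0 (f = (2 - 2)²/((-8*11)) = 0²/(-88) = 0*(-1/88) = 0)
S(-3, -2)*f = (1/14 - 1/14*(-2))*0 = (1/14 + ⅐)*0 = (3/14)*0 = 0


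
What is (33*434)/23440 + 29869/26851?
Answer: 542344691/314693720 ≈ 1.7234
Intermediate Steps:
(33*434)/23440 + 29869/26851 = 14322*(1/23440) + 29869*(1/26851) = 7161/11720 + 29869/26851 = 542344691/314693720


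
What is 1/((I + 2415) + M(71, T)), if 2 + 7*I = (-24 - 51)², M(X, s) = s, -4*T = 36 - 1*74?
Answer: 14/45189 ≈ 0.00030981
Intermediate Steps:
T = 19/2 (T = -(36 - 1*74)/4 = -(36 - 74)/4 = -¼*(-38) = 19/2 ≈ 9.5000)
I = 5623/7 (I = -2/7 + (-24 - 51)²/7 = -2/7 + (⅐)*(-75)² = -2/7 + (⅐)*5625 = -2/7 + 5625/7 = 5623/7 ≈ 803.29)
1/((I + 2415) + M(71, T)) = 1/((5623/7 + 2415) + 19/2) = 1/(22528/7 + 19/2) = 1/(45189/14) = 14/45189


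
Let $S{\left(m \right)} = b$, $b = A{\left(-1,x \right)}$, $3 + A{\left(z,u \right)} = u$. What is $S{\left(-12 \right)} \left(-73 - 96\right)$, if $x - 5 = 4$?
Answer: $-1014$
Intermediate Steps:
$x = 9$ ($x = 5 + 4 = 9$)
$A{\left(z,u \right)} = -3 + u$
$b = 6$ ($b = -3 + 9 = 6$)
$S{\left(m \right)} = 6$
$S{\left(-12 \right)} \left(-73 - 96\right) = 6 \left(-73 - 96\right) = 6 \left(-169\right) = -1014$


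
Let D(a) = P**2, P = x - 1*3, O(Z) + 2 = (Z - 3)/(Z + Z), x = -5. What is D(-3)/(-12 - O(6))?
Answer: -256/41 ≈ -6.2439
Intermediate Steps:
O(Z) = -2 + (-3 + Z)/(2*Z) (O(Z) = -2 + (Z - 3)/(Z + Z) = -2 + (-3 + Z)/((2*Z)) = -2 + (-3 + Z)*(1/(2*Z)) = -2 + (-3 + Z)/(2*Z))
P = -8 (P = -5 - 1*3 = -5 - 3 = -8)
D(a) = 64 (D(a) = (-8)**2 = 64)
D(-3)/(-12 - O(6)) = 64/(-12 - 3*(-1 - 1*6)/(2*6)) = 64/(-12 - 3*(-1 - 6)/(2*6)) = 64/(-12 - 3*(-7)/(2*6)) = 64/(-12 - 1*(-7/4)) = 64/(-12 + 7/4) = 64/(-41/4) = 64*(-4/41) = -256/41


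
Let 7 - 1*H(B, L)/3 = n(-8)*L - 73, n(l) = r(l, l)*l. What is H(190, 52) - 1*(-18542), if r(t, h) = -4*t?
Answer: 58718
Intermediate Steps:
n(l) = -4*l² (n(l) = (-4*l)*l = -4*l²)
H(B, L) = 240 + 768*L (H(B, L) = 21 - 3*((-4*(-8)²)*L - 73) = 21 - 3*((-4*64)*L - 73) = 21 - 3*(-256*L - 73) = 21 - 3*(-73 - 256*L) = 21 + (219 + 768*L) = 240 + 768*L)
H(190, 52) - 1*(-18542) = (240 + 768*52) - 1*(-18542) = (240 + 39936) + 18542 = 40176 + 18542 = 58718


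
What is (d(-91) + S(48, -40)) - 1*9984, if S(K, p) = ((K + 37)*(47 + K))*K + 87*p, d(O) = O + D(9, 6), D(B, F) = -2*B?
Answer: 374027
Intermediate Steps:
d(O) = -18 + O (d(O) = O - 2*9 = O - 18 = -18 + O)
S(K, p) = 87*p + K*(37 + K)*(47 + K) (S(K, p) = ((37 + K)*(47 + K))*K + 87*p = K*(37 + K)*(47 + K) + 87*p = 87*p + K*(37 + K)*(47 + K))
(d(-91) + S(48, -40)) - 1*9984 = ((-18 - 91) + (48³ + 84*48² + 87*(-40) + 1739*48)) - 1*9984 = (-109 + (110592 + 84*2304 - 3480 + 83472)) - 9984 = (-109 + (110592 + 193536 - 3480 + 83472)) - 9984 = (-109 + 384120) - 9984 = 384011 - 9984 = 374027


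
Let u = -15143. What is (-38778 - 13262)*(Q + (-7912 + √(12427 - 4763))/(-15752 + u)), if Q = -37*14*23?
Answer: 3830925828144/6179 + 41632*√479/6179 ≈ 6.1999e+8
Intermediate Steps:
Q = -11914 (Q = -518*23 = -1*11914 = -11914)
(-38778 - 13262)*(Q + (-7912 + √(12427 - 4763))/(-15752 + u)) = (-38778 - 13262)*(-11914 + (-7912 + √(12427 - 4763))/(-15752 - 15143)) = -52040*(-11914 + (-7912 + √7664)/(-30895)) = -52040*(-11914 + (-7912 + 4*√479)*(-1/30895)) = -52040*(-11914 + (7912/30895 - 4*√479/30895)) = -52040*(-368075118/30895 - 4*√479/30895) = 3830925828144/6179 + 41632*√479/6179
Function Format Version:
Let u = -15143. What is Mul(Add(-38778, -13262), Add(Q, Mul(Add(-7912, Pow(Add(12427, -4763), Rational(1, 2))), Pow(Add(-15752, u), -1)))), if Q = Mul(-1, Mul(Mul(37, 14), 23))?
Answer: Add(Rational(3830925828144, 6179), Mul(Rational(41632, 6179), Pow(479, Rational(1, 2)))) ≈ 6.1999e+8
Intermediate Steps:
Q = -11914 (Q = Mul(-1, Mul(518, 23)) = Mul(-1, 11914) = -11914)
Mul(Add(-38778, -13262), Add(Q, Mul(Add(-7912, Pow(Add(12427, -4763), Rational(1, 2))), Pow(Add(-15752, u), -1)))) = Mul(Add(-38778, -13262), Add(-11914, Mul(Add(-7912, Pow(Add(12427, -4763), Rational(1, 2))), Pow(Add(-15752, -15143), -1)))) = Mul(-52040, Add(-11914, Mul(Add(-7912, Pow(7664, Rational(1, 2))), Pow(-30895, -1)))) = Mul(-52040, Add(-11914, Mul(Add(-7912, Mul(4, Pow(479, Rational(1, 2)))), Rational(-1, 30895)))) = Mul(-52040, Add(-11914, Add(Rational(7912, 30895), Mul(Rational(-4, 30895), Pow(479, Rational(1, 2)))))) = Mul(-52040, Add(Rational(-368075118, 30895), Mul(Rational(-4, 30895), Pow(479, Rational(1, 2))))) = Add(Rational(3830925828144, 6179), Mul(Rational(41632, 6179), Pow(479, Rational(1, 2))))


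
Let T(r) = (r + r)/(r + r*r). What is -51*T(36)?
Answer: -102/37 ≈ -2.7568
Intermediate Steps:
T(r) = 2*r/(r + r**2) (T(r) = (2*r)/(r + r**2) = 2*r/(r + r**2))
-51*T(36) = -102/(1 + 36) = -102/37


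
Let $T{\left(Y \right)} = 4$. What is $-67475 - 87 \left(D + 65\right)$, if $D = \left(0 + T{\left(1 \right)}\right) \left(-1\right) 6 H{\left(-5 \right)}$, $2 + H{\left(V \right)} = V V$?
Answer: $-25106$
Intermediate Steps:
$H{\left(V \right)} = -2 + V^{2}$ ($H{\left(V \right)} = -2 + V V = -2 + V^{2}$)
$D = -552$ ($D = \left(0 + 4\right) \left(-1\right) 6 \left(-2 + \left(-5\right)^{2}\right) = 4 \left(- 6 \left(-2 + 25\right)\right) = 4 \left(\left(-6\right) 23\right) = 4 \left(-138\right) = -552$)
$-67475 - 87 \left(D + 65\right) = -67475 - 87 \left(-552 + 65\right) = -67475 - -42369 = -67475 + 42369 = -25106$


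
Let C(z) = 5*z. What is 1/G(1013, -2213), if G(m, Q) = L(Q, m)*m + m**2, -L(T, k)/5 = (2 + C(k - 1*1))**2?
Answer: -1/129783743691 ≈ -7.7051e-12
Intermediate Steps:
L(T, k) = -5*(-3 + 5*k)**2 (L(T, k) = -5*(2 + 5*(k - 1*1))**2 = -5*(2 + 5*(k - 1))**2 = -5*(2 + 5*(-1 + k))**2 = -5*(2 + (-5 + 5*k))**2 = -5*(-3 + 5*k)**2)
G(m, Q) = m**2 - 5*m*(-3 + 5*m)**2 (G(m, Q) = (-5*(-3 + 5*m)**2)*m + m**2 = -5*m*(-3 + 5*m)**2 + m**2 = m**2 - 5*m*(-3 + 5*m)**2)
1/G(1013, -2213) = 1/(1013*(1013 - 5*(-3 + 5*1013)**2)) = 1/(1013*(1013 - 5*(-3 + 5065)**2)) = 1/(1013*(1013 - 5*5062**2)) = 1/(1013*(1013 - 5*25623844)) = 1/(1013*(1013 - 128119220)) = 1/(1013*(-128118207)) = 1/(-129783743691) = -1/129783743691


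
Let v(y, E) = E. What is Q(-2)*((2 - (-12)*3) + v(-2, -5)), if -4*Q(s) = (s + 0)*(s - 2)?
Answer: -66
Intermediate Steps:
Q(s) = -s*(-2 + s)/4 (Q(s) = -(s + 0)*(s - 2)/4 = -s*(-2 + s)/4)
Q(-2)*((2 - (-12)*3) + v(-2, -5)) = ((¼)*(-2)*(2 - 1*(-2)))*((2 - (-12)*3) - 5) = ((¼)*(-2)*(2 + 2))*((2 - 3*(-12)) - 5) = ((¼)*(-2)*4)*((2 + 36) - 5) = -2*(38 - 5) = -2*33 = -66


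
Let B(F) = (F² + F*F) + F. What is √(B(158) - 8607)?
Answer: √41479 ≈ 203.66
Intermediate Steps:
B(F) = F + 2*F² (B(F) = (F² + F²) + F = 2*F² + F = F + 2*F²)
√(B(158) - 8607) = √(158*(1 + 2*158) - 8607) = √(158*(1 + 316) - 8607) = √(158*317 - 8607) = √(50086 - 8607) = √41479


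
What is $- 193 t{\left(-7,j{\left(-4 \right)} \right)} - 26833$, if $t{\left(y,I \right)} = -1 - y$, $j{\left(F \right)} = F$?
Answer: $-27991$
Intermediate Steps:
$- 193 t{\left(-7,j{\left(-4 \right)} \right)} - 26833 = - 193 \left(-1 - -7\right) - 26833 = - 193 \left(-1 + 7\right) - 26833 = \left(-193\right) 6 - 26833 = -1158 - 26833 = -27991$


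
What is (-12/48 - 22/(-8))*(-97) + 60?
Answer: -365/2 ≈ -182.50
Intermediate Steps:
(-12/48 - 22/(-8))*(-97) + 60 = (-12*1/48 - 22*(-⅛))*(-97) + 60 = (-¼ + 11/4)*(-97) + 60 = (5/2)*(-97) + 60 = -485/2 + 60 = -365/2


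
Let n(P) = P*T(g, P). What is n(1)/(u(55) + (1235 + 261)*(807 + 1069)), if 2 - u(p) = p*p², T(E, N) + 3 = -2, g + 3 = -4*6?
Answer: -5/2640123 ≈ -1.8939e-6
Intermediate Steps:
g = -27 (g = -3 - 4*6 = -3 - 24 = -27)
T(E, N) = -5 (T(E, N) = -3 - 2 = -5)
u(p) = 2 - p³ (u(p) = 2 - p*p² = 2 - p³)
n(P) = -5*P (n(P) = P*(-5) = -5*P)
n(1)/(u(55) + (1235 + 261)*(807 + 1069)) = (-5*1)/((2 - 1*55³) + (1235 + 261)*(807 + 1069)) = -5/((2 - 1*166375) + 1496*1876) = -5/((2 - 166375) + 2806496) = -5/(-166373 + 2806496) = -5/2640123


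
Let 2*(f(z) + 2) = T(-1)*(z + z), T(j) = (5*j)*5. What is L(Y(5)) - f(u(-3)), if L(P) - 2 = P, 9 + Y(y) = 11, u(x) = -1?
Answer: -19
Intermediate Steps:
Y(y) = 2 (Y(y) = -9 + 11 = 2)
T(j) = 25*j
L(P) = 2 + P
f(z) = -2 - 25*z (f(z) = -2 + ((25*(-1))*(z + z))/2 = -2 + (-50*z)/2 = -2 - 25*z)
L(Y(5)) - f(u(-3)) = (2 + 2) - (-2 - 25*(-1)) = 4 - (-2 + 25) = 4 - 1*23 = 4 - 23 = -19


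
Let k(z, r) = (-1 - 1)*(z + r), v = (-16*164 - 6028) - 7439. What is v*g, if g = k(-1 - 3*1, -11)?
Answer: -482730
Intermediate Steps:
v = -16091 (v = (-2624 - 6028) - 7439 = -8652 - 7439 = -16091)
k(z, r) = -2*r - 2*z (k(z, r) = -2*(r + z) = -2*r - 2*z)
g = 30 (g = -2*(-11) - 2*(-1 - 3*1) = 22 - 2*(-1 - 3) = 22 - 2*(-4) = 22 + 8 = 30)
v*g = -16091*30 = -482730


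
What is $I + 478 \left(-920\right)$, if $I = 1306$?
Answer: $-438454$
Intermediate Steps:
$I + 478 \left(-920\right) = 1306 + 478 \left(-920\right) = 1306 - 439760 = -438454$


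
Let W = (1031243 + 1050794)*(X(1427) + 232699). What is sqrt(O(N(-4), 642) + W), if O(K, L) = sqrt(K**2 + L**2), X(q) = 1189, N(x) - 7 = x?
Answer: sqrt(486963469856 + 3*sqrt(45797)) ≈ 6.9783e+5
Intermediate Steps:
N(x) = 7 + x
W = 486963469856 (W = (1031243 + 1050794)*(1189 + 232699) = 2082037*233888 = 486963469856)
sqrt(O(N(-4), 642) + W) = sqrt(sqrt((7 - 4)**2 + 642**2) + 486963469856) = sqrt(sqrt(3**2 + 412164) + 486963469856) = sqrt(sqrt(9 + 412164) + 486963469856) = sqrt(sqrt(412173) + 486963469856) = sqrt(3*sqrt(45797) + 486963469856) = sqrt(486963469856 + 3*sqrt(45797))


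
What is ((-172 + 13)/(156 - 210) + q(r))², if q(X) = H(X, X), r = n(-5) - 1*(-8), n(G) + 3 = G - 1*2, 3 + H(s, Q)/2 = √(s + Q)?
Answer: (-55 + 72*I)²/324 ≈ -6.6636 - 24.444*I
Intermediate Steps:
H(s, Q) = -6 + 2*√(Q + s) (H(s, Q) = -6 + 2*√(s + Q) = -6 + 2*√(Q + s))
n(G) = -5 + G (n(G) = -3 + (G - 1*2) = -3 + (G - 2) = -3 + (-2 + G) = -5 + G)
r = -2 (r = (-5 - 5) - 1*(-8) = -10 + 8 = -2)
q(X) = -6 + 2*√2*√X (q(X) = -6 + 2*√(X + X) = -6 + 2*√(2*X) = -6 + 2*(√2*√X) = -6 + 2*√2*√X)
((-172 + 13)/(156 - 210) + q(r))² = ((-172 + 13)/(156 - 210) + (-6 + 2*√2*√(-2)))² = (-159/(-54) + (-6 + 2*√2*(I*√2)))² = (-159*(-1/54) + (-6 + 4*I))² = (53/18 + (-6 + 4*I))² = (-55/18 + 4*I)²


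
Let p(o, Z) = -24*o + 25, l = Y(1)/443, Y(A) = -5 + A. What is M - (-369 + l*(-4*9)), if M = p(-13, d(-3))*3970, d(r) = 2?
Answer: 592848593/443 ≈ 1.3383e+6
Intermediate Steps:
l = -4/443 (l = (-5 + 1)/443 = -4*1/443 = -4/443 ≈ -0.0090293)
p(o, Z) = 25 - 24*o
M = 1337890 (M = (25 - 24*(-13))*3970 = (25 + 312)*3970 = 337*3970 = 1337890)
M - (-369 + l*(-4*9)) = 1337890 - (-369 - (-16)*9/443) = 1337890 - (-369 - 4/443*(-36)) = 1337890 - (-369 + 144/443) = 1337890 - 1*(-163323/443) = 1337890 + 163323/443 = 592848593/443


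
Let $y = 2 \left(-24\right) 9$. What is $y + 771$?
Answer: $339$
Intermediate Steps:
$y = -432$ ($y = \left(-48\right) 9 = -432$)
$y + 771 = -432 + 771 = 339$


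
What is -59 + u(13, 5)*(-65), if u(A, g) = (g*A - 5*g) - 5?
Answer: -2334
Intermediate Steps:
u(A, g) = -5 - 5*g + A*g (u(A, g) = (A*g - 5*g) - 5 = (-5*g + A*g) - 5 = -5 - 5*g + A*g)
-59 + u(13, 5)*(-65) = -59 + (-5 - 5*5 + 13*5)*(-65) = -59 + (-5 - 25 + 65)*(-65) = -59 + 35*(-65) = -59 - 2275 = -2334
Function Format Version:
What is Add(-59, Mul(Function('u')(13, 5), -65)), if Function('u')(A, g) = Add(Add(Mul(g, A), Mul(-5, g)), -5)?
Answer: -2334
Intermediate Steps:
Function('u')(A, g) = Add(-5, Mul(-5, g), Mul(A, g)) (Function('u')(A, g) = Add(Add(Mul(A, g), Mul(-5, g)), -5) = Add(Add(Mul(-5, g), Mul(A, g)), -5) = Add(-5, Mul(-5, g), Mul(A, g)))
Add(-59, Mul(Function('u')(13, 5), -65)) = Add(-59, Mul(Add(-5, Mul(-5, 5), Mul(13, 5)), -65)) = Add(-59, Mul(Add(-5, -25, 65), -65)) = Add(-59, Mul(35, -65)) = Add(-59, -2275) = -2334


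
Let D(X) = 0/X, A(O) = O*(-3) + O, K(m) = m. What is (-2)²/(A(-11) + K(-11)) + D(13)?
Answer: 4/11 ≈ 0.36364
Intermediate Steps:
A(O) = -2*O (A(O) = -3*O + O = -2*O)
D(X) = 0
(-2)²/(A(-11) + K(-11)) + D(13) = (-2)²/(-2*(-11) - 11) + 0 = 4/(22 - 11) + 0 = 4/11 + 0 = 4/11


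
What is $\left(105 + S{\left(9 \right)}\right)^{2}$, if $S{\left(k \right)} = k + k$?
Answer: $15129$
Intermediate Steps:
$S{\left(k \right)} = 2 k$
$\left(105 + S{\left(9 \right)}\right)^{2} = \left(105 + 2 \cdot 9\right)^{2} = \left(105 + 18\right)^{2} = 123^{2} = 15129$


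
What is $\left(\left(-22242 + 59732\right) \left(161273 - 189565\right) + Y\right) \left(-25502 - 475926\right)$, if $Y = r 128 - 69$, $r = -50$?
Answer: $531851416327972$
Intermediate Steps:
$Y = -6469$ ($Y = \left(-50\right) 128 - 69 = -6400 - 69 = -6469$)
$\left(\left(-22242 + 59732\right) \left(161273 - 189565\right) + Y\right) \left(-25502 - 475926\right) = \left(\left(-22242 + 59732\right) \left(161273 - 189565\right) - 6469\right) \left(-25502 - 475926\right) = \left(37490 \left(-28292\right) - 6469\right) \left(-501428\right) = \left(-1060667080 - 6469\right) \left(-501428\right) = \left(-1060673549\right) \left(-501428\right) = 531851416327972$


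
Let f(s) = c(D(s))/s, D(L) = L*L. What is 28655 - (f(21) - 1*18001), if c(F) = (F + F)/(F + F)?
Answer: 979775/21 ≈ 46656.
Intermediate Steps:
D(L) = L²
c(F) = 1 (c(F) = (2*F)/((2*F)) = (2*F)*(1/(2*F)) = 1)
f(s) = 1/s
28655 - (f(21) - 1*18001) = 28655 - (1/21 - 1*18001) = 28655 - (1/21 - 18001) = 28655 - 1*(-378020/21) = 28655 + 378020/21 = 979775/21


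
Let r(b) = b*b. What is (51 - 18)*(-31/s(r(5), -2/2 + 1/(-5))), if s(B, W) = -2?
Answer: 1023/2 ≈ 511.50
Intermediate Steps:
r(b) = b**2
(51 - 18)*(-31/s(r(5), -2/2 + 1/(-5))) = (51 - 18)*(-31/(-2)) = 33*(-31*(-1/2)) = 33*(31/2) = 1023/2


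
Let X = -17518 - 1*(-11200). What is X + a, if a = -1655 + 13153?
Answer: 5180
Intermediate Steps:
a = 11498
X = -6318 (X = -17518 + 11200 = -6318)
X + a = -6318 + 11498 = 5180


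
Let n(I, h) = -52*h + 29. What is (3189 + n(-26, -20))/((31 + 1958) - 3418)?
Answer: -4258/1429 ≈ -2.9797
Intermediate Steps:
n(I, h) = 29 - 52*h
(3189 + n(-26, -20))/((31 + 1958) - 3418) = (3189 + (29 - 52*(-20)))/((31 + 1958) - 3418) = (3189 + (29 + 1040))/(1989 - 3418) = (3189 + 1069)/(-1429) = 4258*(-1/1429) = -4258/1429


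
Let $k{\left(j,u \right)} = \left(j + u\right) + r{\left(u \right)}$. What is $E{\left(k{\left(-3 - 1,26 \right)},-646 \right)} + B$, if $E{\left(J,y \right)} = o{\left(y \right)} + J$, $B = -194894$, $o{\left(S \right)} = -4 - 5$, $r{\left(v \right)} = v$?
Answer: $-194855$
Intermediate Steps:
$k{\left(j,u \right)} = j + 2 u$ ($k{\left(j,u \right)} = \left(j + u\right) + u = j + 2 u$)
$o{\left(S \right)} = -9$ ($o{\left(S \right)} = -4 - 5 = -9$)
$E{\left(J,y \right)} = -9 + J$
$E{\left(k{\left(-3 - 1,26 \right)},-646 \right)} + B = \left(-9 + \left(\left(-3 - 1\right) + 2 \cdot 26\right)\right) - 194894 = \left(-9 + \left(\left(-3 - 1\right) + 52\right)\right) - 194894 = \left(-9 + \left(-4 + 52\right)\right) - 194894 = \left(-9 + 48\right) - 194894 = 39 - 194894 = -194855$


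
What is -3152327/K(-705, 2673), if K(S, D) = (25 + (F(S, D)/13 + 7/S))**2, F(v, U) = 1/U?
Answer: -210209146292589733575/41644372666281841 ≈ -5047.7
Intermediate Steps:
K(S, D) = (25 + 7/S + 1/(13*D))**2 (K(S, D) = (25 + (1/(D*13) + 7/S))**2 = (25 + ((1/13)/D + 7/S))**2 = (25 + (1/(13*D) + 7/S))**2 = (25 + (7/S + 1/(13*D)))**2 = (25 + 7/S + 1/(13*D))**2)
-3152327/K(-705, 2673) = -3152327*600154208822025/(-705 + 13*2673*(7 + 25*(-705)))**2 = -3152327*600154208822025/(-705 + 13*2673*(7 - 17625))**2 = -3152327*600154208822025/(-705 + 13*2673*(-17618))**2 = -3152327*600154208822025/(-705 - 612207882)**2 = -3152327/((1/169)*(1/7144929)*(1/497025)*(-612208587)**2) = -3152327/((1/169)*(1/7144929)*(1/497025)*374799353996536569) = -3152327/41644372666281841/66683800980225 = -3152327*66683800980225/41644372666281841 = -210209146292589733575/41644372666281841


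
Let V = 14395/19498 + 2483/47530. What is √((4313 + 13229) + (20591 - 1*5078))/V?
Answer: 231684985*√33055/183151971 ≈ 229.99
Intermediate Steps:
V = 183151971/231684985 (V = 14395*(1/19498) + 2483*(1/47530) = 14395/19498 + 2483/47530 = 183151971/231684985 ≈ 0.79052)
√((4313 + 13229) + (20591 - 1*5078))/V = √((4313 + 13229) + (20591 - 1*5078))/(183151971/231684985) = √(17542 + (20591 - 5078))*(231684985/183151971) = √(17542 + 15513)*(231684985/183151971) = √33055*(231684985/183151971) = 231684985*√33055/183151971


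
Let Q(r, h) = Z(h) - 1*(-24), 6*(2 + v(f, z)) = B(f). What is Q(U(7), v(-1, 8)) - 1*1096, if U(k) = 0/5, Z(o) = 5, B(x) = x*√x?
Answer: -1067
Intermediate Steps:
B(x) = x^(3/2)
v(f, z) = -2 + f^(3/2)/6
U(k) = 0 (U(k) = 0*(⅕) = 0)
Q(r, h) = 29 (Q(r, h) = 5 - 1*(-24) = 5 + 24 = 29)
Q(U(7), v(-1, 8)) - 1*1096 = 29 - 1*1096 = 29 - 1096 = -1067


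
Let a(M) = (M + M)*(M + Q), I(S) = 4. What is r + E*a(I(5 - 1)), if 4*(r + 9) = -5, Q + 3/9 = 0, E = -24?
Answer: -2857/4 ≈ -714.25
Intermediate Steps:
Q = -⅓ (Q = -⅓ + 0 = -⅓ ≈ -0.33333)
a(M) = 2*M*(-⅓ + M) (a(M) = (M + M)*(M - ⅓) = (2*M)*(-⅓ + M) = 2*M*(-⅓ + M))
r = -41/4 (r = -9 + (¼)*(-5) = -9 - 5/4 = -41/4 ≈ -10.250)
r + E*a(I(5 - 1)) = -41/4 - 16*4*(-1 + 3*4) = -41/4 - 16*4*(-1 + 12) = -41/4 - 16*4*11 = -41/4 - 24*88/3 = -41/4 - 704 = -2857/4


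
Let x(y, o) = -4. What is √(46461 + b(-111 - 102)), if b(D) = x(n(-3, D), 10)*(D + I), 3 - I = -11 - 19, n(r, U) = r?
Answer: √47181 ≈ 217.21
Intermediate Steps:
I = 33 (I = 3 - (-11 - 19) = 3 - 1*(-30) = 3 + 30 = 33)
b(D) = -132 - 4*D (b(D) = -4*(D + 33) = -4*(33 + D) = -132 - 4*D)
√(46461 + b(-111 - 102)) = √(46461 + (-132 - 4*(-111 - 102))) = √(46461 + (-132 - 4*(-213))) = √(46461 + (-132 + 852)) = √(46461 + 720) = √47181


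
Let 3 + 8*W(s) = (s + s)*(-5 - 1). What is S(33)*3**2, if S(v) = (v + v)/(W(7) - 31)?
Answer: -4752/335 ≈ -14.185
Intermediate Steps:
W(s) = -3/8 - 3*s/2 (W(s) = -3/8 + ((s + s)*(-5 - 1))/8 = -3/8 + ((2*s)*(-6))/8 = -3/8 + (-12*s)/8 = -3/8 - 3*s/2)
S(v) = -16*v/335 (S(v) = (v + v)/((-3/8 - 3/2*7) - 31) = (2*v)/((-3/8 - 21/2) - 31) = (2*v)/(-87/8 - 31) = (2*v)/(-335/8) = (2*v)*(-8/335) = -16*v/335)
S(33)*3**2 = -16/335*33*3**2 = -528/335*9 = -4752/335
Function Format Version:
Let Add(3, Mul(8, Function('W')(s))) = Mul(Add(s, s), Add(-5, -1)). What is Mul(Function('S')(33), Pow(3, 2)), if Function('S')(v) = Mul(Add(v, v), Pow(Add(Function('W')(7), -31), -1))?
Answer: Rational(-4752, 335) ≈ -14.185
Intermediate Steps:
Function('W')(s) = Add(Rational(-3, 8), Mul(Rational(-3, 2), s)) (Function('W')(s) = Add(Rational(-3, 8), Mul(Rational(1, 8), Mul(Add(s, s), Add(-5, -1)))) = Add(Rational(-3, 8), Mul(Rational(1, 8), Mul(Mul(2, s), -6))) = Add(Rational(-3, 8), Mul(Rational(1, 8), Mul(-12, s))) = Add(Rational(-3, 8), Mul(Rational(-3, 2), s)))
Function('S')(v) = Mul(Rational(-16, 335), v) (Function('S')(v) = Mul(Add(v, v), Pow(Add(Add(Rational(-3, 8), Mul(Rational(-3, 2), 7)), -31), -1)) = Mul(Mul(2, v), Pow(Add(Add(Rational(-3, 8), Rational(-21, 2)), -31), -1)) = Mul(Mul(2, v), Pow(Add(Rational(-87, 8), -31), -1)) = Mul(Mul(2, v), Pow(Rational(-335, 8), -1)) = Mul(Mul(2, v), Rational(-8, 335)) = Mul(Rational(-16, 335), v))
Mul(Function('S')(33), Pow(3, 2)) = Mul(Mul(Rational(-16, 335), 33), Pow(3, 2)) = Mul(Rational(-528, 335), 9) = Rational(-4752, 335)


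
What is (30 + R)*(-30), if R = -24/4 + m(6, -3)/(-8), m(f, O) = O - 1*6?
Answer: -3015/4 ≈ -753.75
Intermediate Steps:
m(f, O) = -6 + O (m(f, O) = O - 6 = -6 + O)
R = -39/8 (R = -24/4 + (-6 - 3)/(-8) = -24*¼ - 9*(-⅛) = -6 + 9/8 = -39/8 ≈ -4.8750)
(30 + R)*(-30) = (30 - 39/8)*(-30) = (201/8)*(-30) = -3015/4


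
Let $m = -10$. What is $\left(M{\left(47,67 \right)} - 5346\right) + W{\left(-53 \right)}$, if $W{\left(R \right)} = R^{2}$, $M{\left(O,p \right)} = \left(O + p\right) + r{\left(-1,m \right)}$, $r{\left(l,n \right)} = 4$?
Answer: $-2419$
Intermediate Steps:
$M{\left(O,p \right)} = 4 + O + p$ ($M{\left(O,p \right)} = \left(O + p\right) + 4 = 4 + O + p$)
$\left(M{\left(47,67 \right)} - 5346\right) + W{\left(-53 \right)} = \left(\left(4 + 47 + 67\right) - 5346\right) + \left(-53\right)^{2} = \left(118 - 5346\right) + 2809 = -5228 + 2809 = -2419$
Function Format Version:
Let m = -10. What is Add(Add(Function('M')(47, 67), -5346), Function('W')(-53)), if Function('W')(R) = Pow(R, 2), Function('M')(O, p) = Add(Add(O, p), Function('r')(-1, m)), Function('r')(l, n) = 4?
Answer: -2419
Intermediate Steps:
Function('M')(O, p) = Add(4, O, p) (Function('M')(O, p) = Add(Add(O, p), 4) = Add(4, O, p))
Add(Add(Function('M')(47, 67), -5346), Function('W')(-53)) = Add(Add(Add(4, 47, 67), -5346), Pow(-53, 2)) = Add(Add(118, -5346), 2809) = Add(-5228, 2809) = -2419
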